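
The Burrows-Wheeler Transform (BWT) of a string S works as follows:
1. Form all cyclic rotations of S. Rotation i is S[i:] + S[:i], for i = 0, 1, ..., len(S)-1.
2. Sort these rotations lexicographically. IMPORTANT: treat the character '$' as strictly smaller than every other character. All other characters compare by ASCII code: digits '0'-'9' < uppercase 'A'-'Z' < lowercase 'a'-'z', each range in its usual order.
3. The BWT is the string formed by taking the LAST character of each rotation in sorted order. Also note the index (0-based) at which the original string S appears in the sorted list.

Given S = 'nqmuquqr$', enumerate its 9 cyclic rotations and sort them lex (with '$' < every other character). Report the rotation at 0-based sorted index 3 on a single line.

Answer: qmuquqr$n

Derivation:
All 9 rotations (rotation i = S[i:]+S[:i]):
  rot[0] = nqmuquqr$
  rot[1] = qmuquqr$n
  rot[2] = muquqr$nq
  rot[3] = uquqr$nqm
  rot[4] = quqr$nqmu
  rot[5] = uqr$nqmuq
  rot[6] = qr$nqmuqu
  rot[7] = r$nqmuquq
  rot[8] = $nqmuquqr
Sorted (with $ < everything):
  sorted[0] = $nqmuquqr
  sorted[1] = muquqr$nq
  sorted[2] = nqmuquqr$
  sorted[3] = qmuquqr$n
  sorted[4] = qr$nqmuqu
  sorted[5] = quqr$nqmu
  sorted[6] = r$nqmuquq
  sorted[7] = uqr$nqmuq
  sorted[8] = uquqr$nqm
sorted[3] = qmuquqr$n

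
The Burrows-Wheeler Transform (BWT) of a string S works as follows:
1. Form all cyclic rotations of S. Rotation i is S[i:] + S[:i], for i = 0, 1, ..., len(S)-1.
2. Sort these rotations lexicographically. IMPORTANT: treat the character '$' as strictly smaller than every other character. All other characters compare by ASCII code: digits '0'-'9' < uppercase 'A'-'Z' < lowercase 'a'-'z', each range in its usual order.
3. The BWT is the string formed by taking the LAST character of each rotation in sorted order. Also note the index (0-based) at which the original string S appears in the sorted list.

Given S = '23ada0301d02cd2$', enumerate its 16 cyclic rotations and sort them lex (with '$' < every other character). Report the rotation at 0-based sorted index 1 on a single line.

Answer: 01d02cd2$23ada03

Derivation:
All 16 rotations (rotation i = S[i:]+S[:i]):
  rot[0] = 23ada0301d02cd2$
  rot[1] = 3ada0301d02cd2$2
  rot[2] = ada0301d02cd2$23
  rot[3] = da0301d02cd2$23a
  rot[4] = a0301d02cd2$23ad
  rot[5] = 0301d02cd2$23ada
  rot[6] = 301d02cd2$23ada0
  rot[7] = 01d02cd2$23ada03
  rot[8] = 1d02cd2$23ada030
  rot[9] = d02cd2$23ada0301
  rot[10] = 02cd2$23ada0301d
  rot[11] = 2cd2$23ada0301d0
  rot[12] = cd2$23ada0301d02
  rot[13] = d2$23ada0301d02c
  rot[14] = 2$23ada0301d02cd
  rot[15] = $23ada0301d02cd2
Sorted (with $ < everything):
  sorted[0] = $23ada0301d02cd2
  sorted[1] = 01d02cd2$23ada03
  sorted[2] = 02cd2$23ada0301d
  sorted[3] = 0301d02cd2$23ada
  sorted[4] = 1d02cd2$23ada030
  sorted[5] = 2$23ada0301d02cd
  sorted[6] = 23ada0301d02cd2$
  sorted[7] = 2cd2$23ada0301d0
  sorted[8] = 301d02cd2$23ada0
  sorted[9] = 3ada0301d02cd2$2
  sorted[10] = a0301d02cd2$23ad
  sorted[11] = ada0301d02cd2$23
  sorted[12] = cd2$23ada0301d02
  sorted[13] = d02cd2$23ada0301
  sorted[14] = d2$23ada0301d02c
  sorted[15] = da0301d02cd2$23a
sorted[1] = 01d02cd2$23ada03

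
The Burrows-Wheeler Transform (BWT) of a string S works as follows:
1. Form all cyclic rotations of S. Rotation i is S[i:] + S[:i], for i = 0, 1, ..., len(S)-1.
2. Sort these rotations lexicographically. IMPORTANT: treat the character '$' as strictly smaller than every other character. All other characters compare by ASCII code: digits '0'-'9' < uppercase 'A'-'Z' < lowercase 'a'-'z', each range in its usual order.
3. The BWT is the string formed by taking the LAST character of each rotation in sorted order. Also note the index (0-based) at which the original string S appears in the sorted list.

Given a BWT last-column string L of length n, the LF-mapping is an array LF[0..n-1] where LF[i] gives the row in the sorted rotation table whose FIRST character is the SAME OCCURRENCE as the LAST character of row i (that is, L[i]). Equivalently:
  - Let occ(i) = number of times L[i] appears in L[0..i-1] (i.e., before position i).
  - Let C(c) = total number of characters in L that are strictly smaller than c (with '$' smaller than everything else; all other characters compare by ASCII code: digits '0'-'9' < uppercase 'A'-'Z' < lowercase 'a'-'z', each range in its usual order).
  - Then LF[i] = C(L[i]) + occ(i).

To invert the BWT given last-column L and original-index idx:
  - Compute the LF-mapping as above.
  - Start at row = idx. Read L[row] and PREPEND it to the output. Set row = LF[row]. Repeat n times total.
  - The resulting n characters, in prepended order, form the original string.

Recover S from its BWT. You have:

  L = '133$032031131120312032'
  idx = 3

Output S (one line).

LF mapping: 5 15 16 0 1 17 11 2 18 6 7 19 8 9 12 3 20 10 13 4 21 14
Walk LF starting at row 3, prepending L[row]:
  step 1: row=3, L[3]='$', prepend. Next row=LF[3]=0
  step 2: row=0, L[0]='1', prepend. Next row=LF[0]=5
  step 3: row=5, L[5]='3', prepend. Next row=LF[5]=17
  step 4: row=17, L[17]='1', prepend. Next row=LF[17]=10
  step 5: row=10, L[10]='1', prepend. Next row=LF[10]=7
  step 6: row=7, L[7]='0', prepend. Next row=LF[7]=2
  step 7: row=2, L[2]='3', prepend. Next row=LF[2]=16
  step 8: row=16, L[16]='3', prepend. Next row=LF[16]=20
  step 9: row=20, L[20]='3', prepend. Next row=LF[20]=21
  step 10: row=21, L[21]='2', prepend. Next row=LF[21]=14
  step 11: row=14, L[14]='2', prepend. Next row=LF[14]=12
  step 12: row=12, L[12]='1', prepend. Next row=LF[12]=8
  step 13: row=8, L[8]='3', prepend. Next row=LF[8]=18
  step 14: row=18, L[18]='2', prepend. Next row=LF[18]=13
  step 15: row=13, L[13]='1', prepend. Next row=LF[13]=9
  step 16: row=9, L[9]='1', prepend. Next row=LF[9]=6
  step 17: row=6, L[6]='2', prepend. Next row=LF[6]=11
  step 18: row=11, L[11]='3', prepend. Next row=LF[11]=19
  step 19: row=19, L[19]='0', prepend. Next row=LF[19]=4
  step 20: row=4, L[4]='0', prepend. Next row=LF[4]=1
  step 21: row=1, L[1]='3', prepend. Next row=LF[1]=15
  step 22: row=15, L[15]='0', prepend. Next row=LF[15]=3
Reversed output: 030032112312233301131$

Answer: 030032112312233301131$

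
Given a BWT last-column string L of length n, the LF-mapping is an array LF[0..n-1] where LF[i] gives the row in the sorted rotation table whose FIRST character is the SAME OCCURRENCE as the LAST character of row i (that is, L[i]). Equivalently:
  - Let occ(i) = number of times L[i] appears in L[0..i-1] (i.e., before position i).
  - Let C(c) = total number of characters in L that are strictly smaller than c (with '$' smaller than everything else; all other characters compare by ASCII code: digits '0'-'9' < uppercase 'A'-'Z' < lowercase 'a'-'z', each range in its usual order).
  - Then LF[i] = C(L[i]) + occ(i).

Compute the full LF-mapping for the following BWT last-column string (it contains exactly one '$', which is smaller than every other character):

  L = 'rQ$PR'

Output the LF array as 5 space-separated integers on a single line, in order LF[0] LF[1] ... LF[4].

Char counts: '$':1, 'P':1, 'Q':1, 'R':1, 'r':1
C (first-col start): C('$')=0, C('P')=1, C('Q')=2, C('R')=3, C('r')=4
L[0]='r': occ=0, LF[0]=C('r')+0=4+0=4
L[1]='Q': occ=0, LF[1]=C('Q')+0=2+0=2
L[2]='$': occ=0, LF[2]=C('$')+0=0+0=0
L[3]='P': occ=0, LF[3]=C('P')+0=1+0=1
L[4]='R': occ=0, LF[4]=C('R')+0=3+0=3

Answer: 4 2 0 1 3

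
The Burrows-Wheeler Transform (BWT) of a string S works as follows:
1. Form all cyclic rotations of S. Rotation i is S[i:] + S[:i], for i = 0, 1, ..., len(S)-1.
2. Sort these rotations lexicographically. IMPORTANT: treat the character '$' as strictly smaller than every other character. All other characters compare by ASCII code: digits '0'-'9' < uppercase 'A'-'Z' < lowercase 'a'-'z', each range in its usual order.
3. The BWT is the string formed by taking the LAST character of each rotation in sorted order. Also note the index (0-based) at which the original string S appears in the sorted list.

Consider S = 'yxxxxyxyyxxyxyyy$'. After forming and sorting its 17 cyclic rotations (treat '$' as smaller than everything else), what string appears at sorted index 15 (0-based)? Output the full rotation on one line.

Answer: yyxxyxyyy$yxxxxyx

Derivation:
All 17 rotations (rotation i = S[i:]+S[:i]):
  rot[0] = yxxxxyxyyxxyxyyy$
  rot[1] = xxxxyxyyxxyxyyy$y
  rot[2] = xxxyxyyxxyxyyy$yx
  rot[3] = xxyxyyxxyxyyy$yxx
  rot[4] = xyxyyxxyxyyy$yxxx
  rot[5] = yxyyxxyxyyy$yxxxx
  rot[6] = xyyxxyxyyy$yxxxxy
  rot[7] = yyxxyxyyy$yxxxxyx
  rot[8] = yxxyxyyy$yxxxxyxy
  rot[9] = xxyxyyy$yxxxxyxyy
  rot[10] = xyxyyy$yxxxxyxyyx
  rot[11] = yxyyy$yxxxxyxyyxx
  rot[12] = xyyy$yxxxxyxyyxxy
  rot[13] = yyy$yxxxxyxyyxxyx
  rot[14] = yy$yxxxxyxyyxxyxy
  rot[15] = y$yxxxxyxyyxxyxyy
  rot[16] = $yxxxxyxyyxxyxyyy
Sorted (with $ < everything):
  sorted[0] = $yxxxxyxyyxxyxyyy
  sorted[1] = xxxxyxyyxxyxyyy$y
  sorted[2] = xxxyxyyxxyxyyy$yx
  sorted[3] = xxyxyyxxyxyyy$yxx
  sorted[4] = xxyxyyy$yxxxxyxyy
  sorted[5] = xyxyyxxyxyyy$yxxx
  sorted[6] = xyxyyy$yxxxxyxyyx
  sorted[7] = xyyxxyxyyy$yxxxxy
  sorted[8] = xyyy$yxxxxyxyyxxy
  sorted[9] = y$yxxxxyxyyxxyxyy
  sorted[10] = yxxxxyxyyxxyxyyy$
  sorted[11] = yxxyxyyy$yxxxxyxy
  sorted[12] = yxyyxxyxyyy$yxxxx
  sorted[13] = yxyyy$yxxxxyxyyxx
  sorted[14] = yy$yxxxxyxyyxxyxy
  sorted[15] = yyxxyxyyy$yxxxxyx
  sorted[16] = yyy$yxxxxyxyyxxyx
sorted[15] = yyxxyxyyy$yxxxxyx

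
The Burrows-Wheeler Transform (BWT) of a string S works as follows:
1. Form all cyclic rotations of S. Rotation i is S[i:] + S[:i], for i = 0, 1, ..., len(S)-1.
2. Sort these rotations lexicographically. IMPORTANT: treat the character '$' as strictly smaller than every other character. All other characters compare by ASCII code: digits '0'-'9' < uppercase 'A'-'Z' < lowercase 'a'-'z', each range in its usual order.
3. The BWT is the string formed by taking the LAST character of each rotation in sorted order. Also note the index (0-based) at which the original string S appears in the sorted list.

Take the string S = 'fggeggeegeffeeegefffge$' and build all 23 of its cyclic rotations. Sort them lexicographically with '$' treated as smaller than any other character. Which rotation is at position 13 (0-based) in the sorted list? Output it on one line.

Answer: ffge$fggeggeegeffeeegef

Derivation:
All 23 rotations (rotation i = S[i:]+S[:i]):
  rot[0] = fggeggeegeffeeegefffge$
  rot[1] = ggeggeegeffeeegefffge$f
  rot[2] = geggeegeffeeegefffge$fg
  rot[3] = eggeegeffeeegefffge$fgg
  rot[4] = ggeegeffeeegefffge$fgge
  rot[5] = geegeffeeegefffge$fggeg
  rot[6] = eegeffeeegefffge$fggegg
  rot[7] = egeffeeegefffge$fggegge
  rot[8] = geffeeegefffge$fggeggee
  rot[9] = effeeegefffge$fggeggeeg
  rot[10] = ffeeegefffge$fggeggeege
  rot[11] = feeegefffge$fggeggeegef
  rot[12] = eeegefffge$fggeggeegeff
  rot[13] = eegefffge$fggeggeegeffe
  rot[14] = egefffge$fggeggeegeffee
  rot[15] = gefffge$fggeggeegeffeee
  rot[16] = efffge$fggeggeegeffeeeg
  rot[17] = fffge$fggeggeegeffeeege
  rot[18] = ffge$fggeggeegeffeeegef
  rot[19] = fge$fggeggeegeffeeegeff
  rot[20] = ge$fggeggeegeffeeegefff
  rot[21] = e$fggeggeegeffeeegefffg
  rot[22] = $fggeggeegeffeeegefffge
Sorted (with $ < everything):
  sorted[0] = $fggeggeegeffeeegefffge
  sorted[1] = e$fggeggeegeffeeegefffg
  sorted[2] = eeegefffge$fggeggeegeff
  sorted[3] = eegeffeeegefffge$fggegg
  sorted[4] = eegefffge$fggeggeegeffe
  sorted[5] = effeeegefffge$fggeggeeg
  sorted[6] = efffge$fggeggeegeffeeeg
  sorted[7] = egeffeeegefffge$fggegge
  sorted[8] = egefffge$fggeggeegeffee
  sorted[9] = eggeegeffeeegefffge$fgg
  sorted[10] = feeegefffge$fggeggeegef
  sorted[11] = ffeeegefffge$fggeggeege
  sorted[12] = fffge$fggeggeegeffeeege
  sorted[13] = ffge$fggeggeegeffeeegef
  sorted[14] = fge$fggeggeegeffeeegeff
  sorted[15] = fggeggeegeffeeegefffge$
  sorted[16] = ge$fggeggeegeffeeegefff
  sorted[17] = geegeffeeegefffge$fggeg
  sorted[18] = geffeeegefffge$fggeggee
  sorted[19] = gefffge$fggeggeegeffeee
  sorted[20] = geggeegeffeeegefffge$fg
  sorted[21] = ggeegeffeeegefffge$fgge
  sorted[22] = ggeggeegeffeeegefffge$f
sorted[13] = ffge$fggeggeegeffeeegef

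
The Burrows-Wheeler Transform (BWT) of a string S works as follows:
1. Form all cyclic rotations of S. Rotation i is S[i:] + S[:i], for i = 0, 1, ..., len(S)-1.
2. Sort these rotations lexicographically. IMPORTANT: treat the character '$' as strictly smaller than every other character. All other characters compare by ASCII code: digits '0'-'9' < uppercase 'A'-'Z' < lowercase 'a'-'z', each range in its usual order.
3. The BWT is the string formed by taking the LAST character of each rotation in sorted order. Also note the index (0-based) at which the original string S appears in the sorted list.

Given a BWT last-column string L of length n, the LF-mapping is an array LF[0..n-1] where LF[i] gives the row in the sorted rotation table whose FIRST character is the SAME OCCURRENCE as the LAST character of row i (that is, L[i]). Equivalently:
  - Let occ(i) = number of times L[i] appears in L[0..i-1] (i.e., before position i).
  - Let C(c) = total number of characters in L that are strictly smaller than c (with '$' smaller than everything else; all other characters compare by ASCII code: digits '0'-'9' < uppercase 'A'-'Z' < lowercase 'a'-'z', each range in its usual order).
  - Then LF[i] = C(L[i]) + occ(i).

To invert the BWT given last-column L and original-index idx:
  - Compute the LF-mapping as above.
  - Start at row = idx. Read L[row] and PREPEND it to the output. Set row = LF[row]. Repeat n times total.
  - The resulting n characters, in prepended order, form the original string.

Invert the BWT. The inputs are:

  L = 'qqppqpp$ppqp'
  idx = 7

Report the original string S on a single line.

LF mapping: 8 9 1 2 10 3 4 0 5 6 11 7
Walk LF starting at row 7, prepending L[row]:
  step 1: row=7, L[7]='$', prepend. Next row=LF[7]=0
  step 2: row=0, L[0]='q', prepend. Next row=LF[0]=8
  step 3: row=8, L[8]='p', prepend. Next row=LF[8]=5
  step 4: row=5, L[5]='p', prepend. Next row=LF[5]=3
  step 5: row=3, L[3]='p', prepend. Next row=LF[3]=2
  step 6: row=2, L[2]='p', prepend. Next row=LF[2]=1
  step 7: row=1, L[1]='q', prepend. Next row=LF[1]=9
  step 8: row=9, L[9]='p', prepend. Next row=LF[9]=6
  step 9: row=6, L[6]='p', prepend. Next row=LF[6]=4
  step 10: row=4, L[4]='q', prepend. Next row=LF[4]=10
  step 11: row=10, L[10]='q', prepend. Next row=LF[10]=11
  step 12: row=11, L[11]='p', prepend. Next row=LF[11]=7
Reversed output: pqqppqppppq$

Answer: pqqppqppppq$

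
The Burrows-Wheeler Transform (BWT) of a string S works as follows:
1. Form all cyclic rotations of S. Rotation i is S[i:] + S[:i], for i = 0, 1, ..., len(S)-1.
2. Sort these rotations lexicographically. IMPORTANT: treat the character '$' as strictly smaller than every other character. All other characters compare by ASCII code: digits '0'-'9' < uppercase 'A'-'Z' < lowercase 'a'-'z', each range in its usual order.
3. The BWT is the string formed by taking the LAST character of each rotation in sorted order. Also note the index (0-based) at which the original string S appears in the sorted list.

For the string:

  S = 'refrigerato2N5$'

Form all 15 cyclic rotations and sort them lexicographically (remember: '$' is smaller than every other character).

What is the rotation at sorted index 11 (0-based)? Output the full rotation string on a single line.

Answer: rato2N5$refrige

Derivation:
All 15 rotations (rotation i = S[i:]+S[:i]):
  rot[0] = refrigerato2N5$
  rot[1] = efrigerato2N5$r
  rot[2] = frigerato2N5$re
  rot[3] = rigerato2N5$ref
  rot[4] = igerato2N5$refr
  rot[5] = gerato2N5$refri
  rot[6] = erato2N5$refrig
  rot[7] = rato2N5$refrige
  rot[8] = ato2N5$refriger
  rot[9] = to2N5$refrigera
  rot[10] = o2N5$refrigerat
  rot[11] = 2N5$refrigerato
  rot[12] = N5$refrigerato2
  rot[13] = 5$refrigerato2N
  rot[14] = $refrigerato2N5
Sorted (with $ < everything):
  sorted[0] = $refrigerato2N5
  sorted[1] = 2N5$refrigerato
  sorted[2] = 5$refrigerato2N
  sorted[3] = N5$refrigerato2
  sorted[4] = ato2N5$refriger
  sorted[5] = efrigerato2N5$r
  sorted[6] = erato2N5$refrig
  sorted[7] = frigerato2N5$re
  sorted[8] = gerato2N5$refri
  sorted[9] = igerato2N5$refr
  sorted[10] = o2N5$refrigerat
  sorted[11] = rato2N5$refrige
  sorted[12] = refrigerato2N5$
  sorted[13] = rigerato2N5$ref
  sorted[14] = to2N5$refrigera
sorted[11] = rato2N5$refrige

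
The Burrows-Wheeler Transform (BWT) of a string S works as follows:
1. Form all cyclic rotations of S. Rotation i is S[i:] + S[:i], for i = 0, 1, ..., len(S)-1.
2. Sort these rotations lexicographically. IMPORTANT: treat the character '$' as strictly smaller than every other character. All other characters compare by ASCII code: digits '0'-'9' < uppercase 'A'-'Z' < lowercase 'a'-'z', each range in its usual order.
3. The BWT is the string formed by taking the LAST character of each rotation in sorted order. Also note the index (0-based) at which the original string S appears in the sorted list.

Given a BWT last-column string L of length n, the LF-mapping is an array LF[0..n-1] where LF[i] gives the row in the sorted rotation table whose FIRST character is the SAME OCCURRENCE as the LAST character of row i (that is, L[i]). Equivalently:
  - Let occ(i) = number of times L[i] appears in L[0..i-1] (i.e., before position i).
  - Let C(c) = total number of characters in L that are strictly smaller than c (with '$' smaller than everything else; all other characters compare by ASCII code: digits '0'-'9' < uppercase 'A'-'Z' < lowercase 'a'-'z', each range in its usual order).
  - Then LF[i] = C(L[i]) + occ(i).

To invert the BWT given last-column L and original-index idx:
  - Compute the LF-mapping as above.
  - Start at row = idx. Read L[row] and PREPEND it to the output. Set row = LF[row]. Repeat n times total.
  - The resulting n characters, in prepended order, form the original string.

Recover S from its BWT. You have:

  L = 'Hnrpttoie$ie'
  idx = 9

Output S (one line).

Answer: repetitionH$

Derivation:
LF mapping: 1 6 9 8 10 11 7 4 2 0 5 3
Walk LF starting at row 9, prepending L[row]:
  step 1: row=9, L[9]='$', prepend. Next row=LF[9]=0
  step 2: row=0, L[0]='H', prepend. Next row=LF[0]=1
  step 3: row=1, L[1]='n', prepend. Next row=LF[1]=6
  step 4: row=6, L[6]='o', prepend. Next row=LF[6]=7
  step 5: row=7, L[7]='i', prepend. Next row=LF[7]=4
  step 6: row=4, L[4]='t', prepend. Next row=LF[4]=10
  step 7: row=10, L[10]='i', prepend. Next row=LF[10]=5
  step 8: row=5, L[5]='t', prepend. Next row=LF[5]=11
  step 9: row=11, L[11]='e', prepend. Next row=LF[11]=3
  step 10: row=3, L[3]='p', prepend. Next row=LF[3]=8
  step 11: row=8, L[8]='e', prepend. Next row=LF[8]=2
  step 12: row=2, L[2]='r', prepend. Next row=LF[2]=9
Reversed output: repetitionH$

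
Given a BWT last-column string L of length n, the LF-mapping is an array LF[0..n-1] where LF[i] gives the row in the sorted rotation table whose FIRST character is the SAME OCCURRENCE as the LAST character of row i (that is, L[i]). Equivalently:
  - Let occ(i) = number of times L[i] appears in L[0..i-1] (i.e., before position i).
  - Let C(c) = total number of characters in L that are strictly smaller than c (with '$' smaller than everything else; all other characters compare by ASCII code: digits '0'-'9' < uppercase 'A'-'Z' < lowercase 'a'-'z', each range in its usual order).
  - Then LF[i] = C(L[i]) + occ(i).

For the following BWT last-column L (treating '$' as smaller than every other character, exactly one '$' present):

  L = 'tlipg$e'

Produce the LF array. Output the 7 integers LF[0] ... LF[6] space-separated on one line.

Answer: 6 4 3 5 2 0 1

Derivation:
Char counts: '$':1, 'e':1, 'g':1, 'i':1, 'l':1, 'p':1, 't':1
C (first-col start): C('$')=0, C('e')=1, C('g')=2, C('i')=3, C('l')=4, C('p')=5, C('t')=6
L[0]='t': occ=0, LF[0]=C('t')+0=6+0=6
L[1]='l': occ=0, LF[1]=C('l')+0=4+0=4
L[2]='i': occ=0, LF[2]=C('i')+0=3+0=3
L[3]='p': occ=0, LF[3]=C('p')+0=5+0=5
L[4]='g': occ=0, LF[4]=C('g')+0=2+0=2
L[5]='$': occ=0, LF[5]=C('$')+0=0+0=0
L[6]='e': occ=0, LF[6]=C('e')+0=1+0=1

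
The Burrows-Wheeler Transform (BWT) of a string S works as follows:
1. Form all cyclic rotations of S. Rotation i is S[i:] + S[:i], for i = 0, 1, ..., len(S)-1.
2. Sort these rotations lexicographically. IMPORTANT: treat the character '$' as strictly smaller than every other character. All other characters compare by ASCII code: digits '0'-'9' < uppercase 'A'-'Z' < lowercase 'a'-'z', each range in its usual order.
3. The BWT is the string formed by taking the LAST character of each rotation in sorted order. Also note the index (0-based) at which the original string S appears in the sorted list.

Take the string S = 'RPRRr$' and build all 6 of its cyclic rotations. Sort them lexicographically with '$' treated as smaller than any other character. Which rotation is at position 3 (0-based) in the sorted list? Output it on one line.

Answer: RRr$RP

Derivation:
All 6 rotations (rotation i = S[i:]+S[:i]):
  rot[0] = RPRRr$
  rot[1] = PRRr$R
  rot[2] = RRr$RP
  rot[3] = Rr$RPR
  rot[4] = r$RPRR
  rot[5] = $RPRRr
Sorted (with $ < everything):
  sorted[0] = $RPRRr
  sorted[1] = PRRr$R
  sorted[2] = RPRRr$
  sorted[3] = RRr$RP
  sorted[4] = Rr$RPR
  sorted[5] = r$RPRR
sorted[3] = RRr$RP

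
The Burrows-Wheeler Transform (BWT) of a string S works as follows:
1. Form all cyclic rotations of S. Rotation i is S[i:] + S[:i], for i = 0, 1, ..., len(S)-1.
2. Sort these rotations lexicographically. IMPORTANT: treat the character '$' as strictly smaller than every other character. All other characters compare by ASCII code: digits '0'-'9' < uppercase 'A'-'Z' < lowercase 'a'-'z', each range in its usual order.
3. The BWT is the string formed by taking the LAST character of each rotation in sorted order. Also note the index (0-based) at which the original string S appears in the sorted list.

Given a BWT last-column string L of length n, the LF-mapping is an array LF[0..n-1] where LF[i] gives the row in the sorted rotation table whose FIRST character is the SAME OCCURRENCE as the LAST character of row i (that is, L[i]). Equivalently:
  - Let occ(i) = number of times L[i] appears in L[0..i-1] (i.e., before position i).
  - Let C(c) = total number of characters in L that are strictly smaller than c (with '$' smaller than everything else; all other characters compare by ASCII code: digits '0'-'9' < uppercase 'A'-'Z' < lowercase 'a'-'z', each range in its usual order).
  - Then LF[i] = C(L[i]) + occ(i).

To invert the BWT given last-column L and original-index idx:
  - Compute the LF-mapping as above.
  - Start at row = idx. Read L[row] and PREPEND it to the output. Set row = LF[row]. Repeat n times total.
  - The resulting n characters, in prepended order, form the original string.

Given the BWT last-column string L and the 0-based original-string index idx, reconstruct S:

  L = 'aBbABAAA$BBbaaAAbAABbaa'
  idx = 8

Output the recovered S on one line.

Answer: AabbBBAAAaBBAAabaBbAAa$

Derivation:
LF mapping: 14 9 19 1 10 2 3 4 0 11 12 20 15 16 5 6 21 7 8 13 22 17 18
Walk LF starting at row 8, prepending L[row]:
  step 1: row=8, L[8]='$', prepend. Next row=LF[8]=0
  step 2: row=0, L[0]='a', prepend. Next row=LF[0]=14
  step 3: row=14, L[14]='A', prepend. Next row=LF[14]=5
  step 4: row=5, L[5]='A', prepend. Next row=LF[5]=2
  step 5: row=2, L[2]='b', prepend. Next row=LF[2]=19
  step 6: row=19, L[19]='B', prepend. Next row=LF[19]=13
  step 7: row=13, L[13]='a', prepend. Next row=LF[13]=16
  step 8: row=16, L[16]='b', prepend. Next row=LF[16]=21
  step 9: row=21, L[21]='a', prepend. Next row=LF[21]=17
  step 10: row=17, L[17]='A', prepend. Next row=LF[17]=7
  step 11: row=7, L[7]='A', prepend. Next row=LF[7]=4
  step 12: row=4, L[4]='B', prepend. Next row=LF[4]=10
  step 13: row=10, L[10]='B', prepend. Next row=LF[10]=12
  step 14: row=12, L[12]='a', prepend. Next row=LF[12]=15
  step 15: row=15, L[15]='A', prepend. Next row=LF[15]=6
  step 16: row=6, L[6]='A', prepend. Next row=LF[6]=3
  step 17: row=3, L[3]='A', prepend. Next row=LF[3]=1
  step 18: row=1, L[1]='B', prepend. Next row=LF[1]=9
  step 19: row=9, L[9]='B', prepend. Next row=LF[9]=11
  step 20: row=11, L[11]='b', prepend. Next row=LF[11]=20
  step 21: row=20, L[20]='b', prepend. Next row=LF[20]=22
  step 22: row=22, L[22]='a', prepend. Next row=LF[22]=18
  step 23: row=18, L[18]='A', prepend. Next row=LF[18]=8
Reversed output: AabbBBAAAaBBAAabaBbAAa$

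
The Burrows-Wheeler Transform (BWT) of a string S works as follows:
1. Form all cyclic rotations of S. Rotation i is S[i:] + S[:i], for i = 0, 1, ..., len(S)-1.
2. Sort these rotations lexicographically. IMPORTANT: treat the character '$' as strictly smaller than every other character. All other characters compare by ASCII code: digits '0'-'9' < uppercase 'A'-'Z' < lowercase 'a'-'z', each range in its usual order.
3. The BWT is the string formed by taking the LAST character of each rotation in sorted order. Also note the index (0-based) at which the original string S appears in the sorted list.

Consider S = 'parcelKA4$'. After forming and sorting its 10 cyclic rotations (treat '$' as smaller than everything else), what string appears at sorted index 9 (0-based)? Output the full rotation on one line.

All 10 rotations (rotation i = S[i:]+S[:i]):
  rot[0] = parcelKA4$
  rot[1] = arcelKA4$p
  rot[2] = rcelKA4$pa
  rot[3] = celKA4$par
  rot[4] = elKA4$parc
  rot[5] = lKA4$parce
  rot[6] = KA4$parcel
  rot[7] = A4$parcelK
  rot[8] = 4$parcelKA
  rot[9] = $parcelKA4
Sorted (with $ < everything):
  sorted[0] = $parcelKA4
  sorted[1] = 4$parcelKA
  sorted[2] = A4$parcelK
  sorted[3] = KA4$parcel
  sorted[4] = arcelKA4$p
  sorted[5] = celKA4$par
  sorted[6] = elKA4$parc
  sorted[7] = lKA4$parce
  sorted[8] = parcelKA4$
  sorted[9] = rcelKA4$pa
sorted[9] = rcelKA4$pa

Answer: rcelKA4$pa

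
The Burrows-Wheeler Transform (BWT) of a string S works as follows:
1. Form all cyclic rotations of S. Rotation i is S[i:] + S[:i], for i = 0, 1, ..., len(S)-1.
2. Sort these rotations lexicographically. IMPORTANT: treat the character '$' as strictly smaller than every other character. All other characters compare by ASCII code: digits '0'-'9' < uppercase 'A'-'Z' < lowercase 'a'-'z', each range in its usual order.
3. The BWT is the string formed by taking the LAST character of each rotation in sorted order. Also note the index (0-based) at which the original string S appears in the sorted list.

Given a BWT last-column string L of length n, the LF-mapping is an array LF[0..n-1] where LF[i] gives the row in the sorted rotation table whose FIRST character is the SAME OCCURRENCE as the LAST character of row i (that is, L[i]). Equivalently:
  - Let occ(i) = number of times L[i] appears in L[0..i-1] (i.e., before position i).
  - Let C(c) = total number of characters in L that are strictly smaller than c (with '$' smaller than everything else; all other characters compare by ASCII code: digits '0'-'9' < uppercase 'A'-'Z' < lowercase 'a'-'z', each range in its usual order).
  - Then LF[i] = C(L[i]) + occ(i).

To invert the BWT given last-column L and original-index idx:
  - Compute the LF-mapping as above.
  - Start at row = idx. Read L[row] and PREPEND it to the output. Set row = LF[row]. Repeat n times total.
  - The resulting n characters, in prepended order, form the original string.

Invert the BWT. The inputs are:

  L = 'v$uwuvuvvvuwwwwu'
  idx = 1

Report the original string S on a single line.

Answer: uuuvvvvuwwwwwuv$

Derivation:
LF mapping: 6 0 1 11 2 7 3 8 9 10 4 12 13 14 15 5
Walk LF starting at row 1, prepending L[row]:
  step 1: row=1, L[1]='$', prepend. Next row=LF[1]=0
  step 2: row=0, L[0]='v', prepend. Next row=LF[0]=6
  step 3: row=6, L[6]='u', prepend. Next row=LF[6]=3
  step 4: row=3, L[3]='w', prepend. Next row=LF[3]=11
  step 5: row=11, L[11]='w', prepend. Next row=LF[11]=12
  step 6: row=12, L[12]='w', prepend. Next row=LF[12]=13
  step 7: row=13, L[13]='w', prepend. Next row=LF[13]=14
  step 8: row=14, L[14]='w', prepend. Next row=LF[14]=15
  step 9: row=15, L[15]='u', prepend. Next row=LF[15]=5
  step 10: row=5, L[5]='v', prepend. Next row=LF[5]=7
  step 11: row=7, L[7]='v', prepend. Next row=LF[7]=8
  step 12: row=8, L[8]='v', prepend. Next row=LF[8]=9
  step 13: row=9, L[9]='v', prepend. Next row=LF[9]=10
  step 14: row=10, L[10]='u', prepend. Next row=LF[10]=4
  step 15: row=4, L[4]='u', prepend. Next row=LF[4]=2
  step 16: row=2, L[2]='u', prepend. Next row=LF[2]=1
Reversed output: uuuvvvvuwwwwwuv$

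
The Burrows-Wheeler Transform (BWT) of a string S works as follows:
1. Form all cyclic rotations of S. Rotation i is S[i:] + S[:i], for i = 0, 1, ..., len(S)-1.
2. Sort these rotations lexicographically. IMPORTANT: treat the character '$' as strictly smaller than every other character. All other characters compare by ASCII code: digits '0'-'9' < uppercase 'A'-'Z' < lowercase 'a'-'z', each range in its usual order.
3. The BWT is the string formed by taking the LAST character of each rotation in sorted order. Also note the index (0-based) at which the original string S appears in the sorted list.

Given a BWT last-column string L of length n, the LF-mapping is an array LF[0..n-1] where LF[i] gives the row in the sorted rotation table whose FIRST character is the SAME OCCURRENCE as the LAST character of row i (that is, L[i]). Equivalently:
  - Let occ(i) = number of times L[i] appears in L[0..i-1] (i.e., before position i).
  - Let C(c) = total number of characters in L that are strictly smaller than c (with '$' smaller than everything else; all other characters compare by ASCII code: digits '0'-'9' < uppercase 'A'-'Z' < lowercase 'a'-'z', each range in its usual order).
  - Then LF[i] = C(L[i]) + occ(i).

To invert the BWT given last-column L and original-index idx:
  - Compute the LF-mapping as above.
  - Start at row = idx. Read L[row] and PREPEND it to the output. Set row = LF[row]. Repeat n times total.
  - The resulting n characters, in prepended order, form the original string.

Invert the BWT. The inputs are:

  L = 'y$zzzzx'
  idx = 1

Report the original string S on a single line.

Answer: xzzzzy$

Derivation:
LF mapping: 2 0 3 4 5 6 1
Walk LF starting at row 1, prepending L[row]:
  step 1: row=1, L[1]='$', prepend. Next row=LF[1]=0
  step 2: row=0, L[0]='y', prepend. Next row=LF[0]=2
  step 3: row=2, L[2]='z', prepend. Next row=LF[2]=3
  step 4: row=3, L[3]='z', prepend. Next row=LF[3]=4
  step 5: row=4, L[4]='z', prepend. Next row=LF[4]=5
  step 6: row=5, L[5]='z', prepend. Next row=LF[5]=6
  step 7: row=6, L[6]='x', prepend. Next row=LF[6]=1
Reversed output: xzzzzy$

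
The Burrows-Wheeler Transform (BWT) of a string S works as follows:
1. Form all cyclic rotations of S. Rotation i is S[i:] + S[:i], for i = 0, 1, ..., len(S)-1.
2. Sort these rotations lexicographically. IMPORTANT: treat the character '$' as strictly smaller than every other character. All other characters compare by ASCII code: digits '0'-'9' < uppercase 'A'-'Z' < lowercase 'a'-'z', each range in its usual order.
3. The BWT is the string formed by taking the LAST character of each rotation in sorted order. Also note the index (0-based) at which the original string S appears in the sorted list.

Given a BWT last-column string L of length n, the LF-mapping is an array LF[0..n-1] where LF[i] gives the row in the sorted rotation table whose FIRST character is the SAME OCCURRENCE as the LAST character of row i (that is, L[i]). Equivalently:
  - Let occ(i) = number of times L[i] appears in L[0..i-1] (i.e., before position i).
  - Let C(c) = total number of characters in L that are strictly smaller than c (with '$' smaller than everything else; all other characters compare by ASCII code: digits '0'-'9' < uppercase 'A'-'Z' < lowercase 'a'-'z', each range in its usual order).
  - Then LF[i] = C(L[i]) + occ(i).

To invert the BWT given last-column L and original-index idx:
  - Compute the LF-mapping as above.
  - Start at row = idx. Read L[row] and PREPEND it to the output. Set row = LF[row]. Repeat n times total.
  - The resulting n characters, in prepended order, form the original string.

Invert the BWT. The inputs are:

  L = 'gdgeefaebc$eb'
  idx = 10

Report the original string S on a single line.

Answer: fdaebgbeeceg$

Derivation:
LF mapping: 11 5 12 6 7 10 1 8 2 4 0 9 3
Walk LF starting at row 10, prepending L[row]:
  step 1: row=10, L[10]='$', prepend. Next row=LF[10]=0
  step 2: row=0, L[0]='g', prepend. Next row=LF[0]=11
  step 3: row=11, L[11]='e', prepend. Next row=LF[11]=9
  step 4: row=9, L[9]='c', prepend. Next row=LF[9]=4
  step 5: row=4, L[4]='e', prepend. Next row=LF[4]=7
  step 6: row=7, L[7]='e', prepend. Next row=LF[7]=8
  step 7: row=8, L[8]='b', prepend. Next row=LF[8]=2
  step 8: row=2, L[2]='g', prepend. Next row=LF[2]=12
  step 9: row=12, L[12]='b', prepend. Next row=LF[12]=3
  step 10: row=3, L[3]='e', prepend. Next row=LF[3]=6
  step 11: row=6, L[6]='a', prepend. Next row=LF[6]=1
  step 12: row=1, L[1]='d', prepend. Next row=LF[1]=5
  step 13: row=5, L[5]='f', prepend. Next row=LF[5]=10
Reversed output: fdaebgbeeceg$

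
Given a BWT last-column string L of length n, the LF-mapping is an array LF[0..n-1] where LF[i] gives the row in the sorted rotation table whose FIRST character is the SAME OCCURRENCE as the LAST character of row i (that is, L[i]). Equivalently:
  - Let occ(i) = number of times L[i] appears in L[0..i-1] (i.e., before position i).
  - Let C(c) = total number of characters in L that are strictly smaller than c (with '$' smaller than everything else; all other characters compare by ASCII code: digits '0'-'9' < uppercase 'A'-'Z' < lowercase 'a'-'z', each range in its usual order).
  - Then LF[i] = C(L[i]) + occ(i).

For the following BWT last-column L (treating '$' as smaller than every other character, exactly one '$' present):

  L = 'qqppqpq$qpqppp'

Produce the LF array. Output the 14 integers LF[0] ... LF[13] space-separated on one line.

Char counts: '$':1, 'p':7, 'q':6
C (first-col start): C('$')=0, C('p')=1, C('q')=8
L[0]='q': occ=0, LF[0]=C('q')+0=8+0=8
L[1]='q': occ=1, LF[1]=C('q')+1=8+1=9
L[2]='p': occ=0, LF[2]=C('p')+0=1+0=1
L[3]='p': occ=1, LF[3]=C('p')+1=1+1=2
L[4]='q': occ=2, LF[4]=C('q')+2=8+2=10
L[5]='p': occ=2, LF[5]=C('p')+2=1+2=3
L[6]='q': occ=3, LF[6]=C('q')+3=8+3=11
L[7]='$': occ=0, LF[7]=C('$')+0=0+0=0
L[8]='q': occ=4, LF[8]=C('q')+4=8+4=12
L[9]='p': occ=3, LF[9]=C('p')+3=1+3=4
L[10]='q': occ=5, LF[10]=C('q')+5=8+5=13
L[11]='p': occ=4, LF[11]=C('p')+4=1+4=5
L[12]='p': occ=5, LF[12]=C('p')+5=1+5=6
L[13]='p': occ=6, LF[13]=C('p')+6=1+6=7

Answer: 8 9 1 2 10 3 11 0 12 4 13 5 6 7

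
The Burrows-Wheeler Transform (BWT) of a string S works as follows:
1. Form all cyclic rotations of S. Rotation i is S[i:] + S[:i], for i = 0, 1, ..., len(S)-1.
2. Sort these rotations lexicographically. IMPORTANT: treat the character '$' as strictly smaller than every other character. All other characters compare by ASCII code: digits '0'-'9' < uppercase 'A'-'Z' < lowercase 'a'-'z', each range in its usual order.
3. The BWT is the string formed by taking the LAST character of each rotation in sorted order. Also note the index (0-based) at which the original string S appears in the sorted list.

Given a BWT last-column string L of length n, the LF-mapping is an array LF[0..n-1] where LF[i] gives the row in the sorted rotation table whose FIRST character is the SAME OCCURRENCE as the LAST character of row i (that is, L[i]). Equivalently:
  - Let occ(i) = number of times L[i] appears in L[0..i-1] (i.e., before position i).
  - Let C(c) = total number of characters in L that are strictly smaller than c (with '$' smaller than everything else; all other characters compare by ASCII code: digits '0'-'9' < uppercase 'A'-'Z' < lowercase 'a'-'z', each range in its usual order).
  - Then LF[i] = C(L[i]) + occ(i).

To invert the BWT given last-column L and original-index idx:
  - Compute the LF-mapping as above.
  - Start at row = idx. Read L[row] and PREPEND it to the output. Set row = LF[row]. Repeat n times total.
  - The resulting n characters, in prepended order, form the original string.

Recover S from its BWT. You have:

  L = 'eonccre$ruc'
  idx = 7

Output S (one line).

LF mapping: 4 7 6 1 2 8 5 0 9 10 3
Walk LF starting at row 7, prepending L[row]:
  step 1: row=7, L[7]='$', prepend. Next row=LF[7]=0
  step 2: row=0, L[0]='e', prepend. Next row=LF[0]=4
  step 3: row=4, L[4]='c', prepend. Next row=LF[4]=2
  step 4: row=2, L[2]='n', prepend. Next row=LF[2]=6
  step 5: row=6, L[6]='e', prepend. Next row=LF[6]=5
  step 6: row=5, L[5]='r', prepend. Next row=LF[5]=8
  step 7: row=8, L[8]='r', prepend. Next row=LF[8]=9
  step 8: row=9, L[9]='u', prepend. Next row=LF[9]=10
  step 9: row=10, L[10]='c', prepend. Next row=LF[10]=3
  step 10: row=3, L[3]='c', prepend. Next row=LF[3]=1
  step 11: row=1, L[1]='o', prepend. Next row=LF[1]=7
Reversed output: occurrence$

Answer: occurrence$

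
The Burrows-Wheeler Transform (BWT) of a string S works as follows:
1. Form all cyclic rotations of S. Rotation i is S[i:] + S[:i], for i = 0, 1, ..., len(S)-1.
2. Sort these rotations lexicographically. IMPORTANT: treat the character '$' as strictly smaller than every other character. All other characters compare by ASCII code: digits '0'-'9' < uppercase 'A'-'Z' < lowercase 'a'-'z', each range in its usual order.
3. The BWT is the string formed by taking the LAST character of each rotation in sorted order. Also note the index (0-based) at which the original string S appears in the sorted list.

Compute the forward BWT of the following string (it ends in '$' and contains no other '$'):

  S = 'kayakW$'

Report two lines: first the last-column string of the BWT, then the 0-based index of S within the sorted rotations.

Answer: Wkyka$a
5

Derivation:
All 7 rotations (rotation i = S[i:]+S[:i]):
  rot[0] = kayakW$
  rot[1] = ayakW$k
  rot[2] = yakW$ka
  rot[3] = akW$kay
  rot[4] = kW$kaya
  rot[5] = W$kayak
  rot[6] = $kayakW
Sorted (with $ < everything):
  sorted[0] = $kayakW  (last char: 'W')
  sorted[1] = W$kayak  (last char: 'k')
  sorted[2] = akW$kay  (last char: 'y')
  sorted[3] = ayakW$k  (last char: 'k')
  sorted[4] = kW$kaya  (last char: 'a')
  sorted[5] = kayakW$  (last char: '$')
  sorted[6] = yakW$ka  (last char: 'a')
Last column: Wkyka$a
Original string S is at sorted index 5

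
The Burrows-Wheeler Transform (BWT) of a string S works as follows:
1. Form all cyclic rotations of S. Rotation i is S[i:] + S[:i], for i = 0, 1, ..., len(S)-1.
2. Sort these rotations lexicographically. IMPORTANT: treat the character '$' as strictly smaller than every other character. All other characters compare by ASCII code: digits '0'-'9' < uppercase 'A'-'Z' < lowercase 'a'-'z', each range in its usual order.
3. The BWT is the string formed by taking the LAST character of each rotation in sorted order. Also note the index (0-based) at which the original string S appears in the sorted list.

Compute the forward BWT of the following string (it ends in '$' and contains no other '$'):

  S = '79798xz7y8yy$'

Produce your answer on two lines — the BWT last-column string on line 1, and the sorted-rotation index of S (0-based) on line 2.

Answer: y$9z9y778y78x
1

Derivation:
All 13 rotations (rotation i = S[i:]+S[:i]):
  rot[0] = 79798xz7y8yy$
  rot[1] = 9798xz7y8yy$7
  rot[2] = 798xz7y8yy$79
  rot[3] = 98xz7y8yy$797
  rot[4] = 8xz7y8yy$7979
  rot[5] = xz7y8yy$79798
  rot[6] = z7y8yy$79798x
  rot[7] = 7y8yy$79798xz
  rot[8] = y8yy$79798xz7
  rot[9] = 8yy$79798xz7y
  rot[10] = yy$79798xz7y8
  rot[11] = y$79798xz7y8y
  rot[12] = $79798xz7y8yy
Sorted (with $ < everything):
  sorted[0] = $79798xz7y8yy  (last char: 'y')
  sorted[1] = 79798xz7y8yy$  (last char: '$')
  sorted[2] = 798xz7y8yy$79  (last char: '9')
  sorted[3] = 7y8yy$79798xz  (last char: 'z')
  sorted[4] = 8xz7y8yy$7979  (last char: '9')
  sorted[5] = 8yy$79798xz7y  (last char: 'y')
  sorted[6] = 9798xz7y8yy$7  (last char: '7')
  sorted[7] = 98xz7y8yy$797  (last char: '7')
  sorted[8] = xz7y8yy$79798  (last char: '8')
  sorted[9] = y$79798xz7y8y  (last char: 'y')
  sorted[10] = y8yy$79798xz7  (last char: '7')
  sorted[11] = yy$79798xz7y8  (last char: '8')
  sorted[12] = z7y8yy$79798x  (last char: 'x')
Last column: y$9z9y778y78x
Original string S is at sorted index 1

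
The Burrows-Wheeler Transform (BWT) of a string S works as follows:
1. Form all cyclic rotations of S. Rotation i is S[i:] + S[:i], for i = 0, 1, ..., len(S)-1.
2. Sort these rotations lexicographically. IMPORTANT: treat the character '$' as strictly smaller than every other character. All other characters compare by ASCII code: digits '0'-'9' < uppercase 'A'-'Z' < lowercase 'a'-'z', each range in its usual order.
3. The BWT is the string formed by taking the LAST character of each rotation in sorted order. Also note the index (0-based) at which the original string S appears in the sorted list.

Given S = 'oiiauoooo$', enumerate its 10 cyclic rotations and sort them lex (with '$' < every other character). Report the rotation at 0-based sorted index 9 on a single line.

Answer: uoooo$oiia

Derivation:
All 10 rotations (rotation i = S[i:]+S[:i]):
  rot[0] = oiiauoooo$
  rot[1] = iiauoooo$o
  rot[2] = iauoooo$oi
  rot[3] = auoooo$oii
  rot[4] = uoooo$oiia
  rot[5] = oooo$oiiau
  rot[6] = ooo$oiiauo
  rot[7] = oo$oiiauoo
  rot[8] = o$oiiauooo
  rot[9] = $oiiauoooo
Sorted (with $ < everything):
  sorted[0] = $oiiauoooo
  sorted[1] = auoooo$oii
  sorted[2] = iauoooo$oi
  sorted[3] = iiauoooo$o
  sorted[4] = o$oiiauooo
  sorted[5] = oiiauoooo$
  sorted[6] = oo$oiiauoo
  sorted[7] = ooo$oiiauo
  sorted[8] = oooo$oiiau
  sorted[9] = uoooo$oiia
sorted[9] = uoooo$oiia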